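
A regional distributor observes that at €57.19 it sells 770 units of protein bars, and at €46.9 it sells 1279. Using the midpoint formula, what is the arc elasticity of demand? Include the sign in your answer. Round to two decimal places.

ΔQ = 1279 − 770 = 509; ΔP = 46.9 − 57.19 = -10.29.
Midpoints: P̄ = 52.05, Q̄ = 1024.5.
ε = (ΔQ/ΔP)(P̄/Q̄) = (509/-10.29)(52.05/1024.5).

-2.51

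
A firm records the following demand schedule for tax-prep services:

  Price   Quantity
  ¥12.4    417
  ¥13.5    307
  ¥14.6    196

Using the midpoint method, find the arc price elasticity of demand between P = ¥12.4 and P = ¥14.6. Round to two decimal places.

At P = 12.4, Q = 417; at P = 14.6, Q = 196.
ΔQ = -221, ΔP = 2.2. Midpoints: P̄ = 13.50, Q̄ = 306.5.
ε = (ΔQ/ΔP)(P̄/Q̄) = (-221/2.2)(13.50/306.5).

-4.42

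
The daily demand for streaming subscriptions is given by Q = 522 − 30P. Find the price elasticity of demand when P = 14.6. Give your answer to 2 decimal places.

-5.21

At P = 14.6, Q = 84.
dQ/dP = −30.
ε = (dQ/dP)(P/Q) = (-30)(14.6/84).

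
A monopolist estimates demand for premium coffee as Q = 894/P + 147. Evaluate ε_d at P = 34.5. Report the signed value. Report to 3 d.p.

-0.150

At P = 34.5, Q = 172.913.
dQ/dP = −894/P² = -0.751.
ε = (dQ/dP)(P/Q) = (-0.751)(34.5/172.913).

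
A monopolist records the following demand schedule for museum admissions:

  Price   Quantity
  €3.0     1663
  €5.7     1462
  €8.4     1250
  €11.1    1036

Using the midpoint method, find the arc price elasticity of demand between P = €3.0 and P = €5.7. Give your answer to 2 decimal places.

At P = 3.0, Q = 1663; at P = 5.7, Q = 1462.
ΔQ = -201, ΔP = 2.7. Midpoints: P̄ = 4.35, Q̄ = 1562.5.
ε = (ΔQ/ΔP)(P̄/Q̄) = (-201/2.7)(4.35/1562.5).

-0.21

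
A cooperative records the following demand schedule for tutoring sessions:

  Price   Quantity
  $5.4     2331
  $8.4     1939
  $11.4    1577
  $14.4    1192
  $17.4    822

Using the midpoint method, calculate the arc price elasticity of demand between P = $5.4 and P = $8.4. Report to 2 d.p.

-0.42

At P = 5.4, Q = 2331; at P = 8.4, Q = 1939.
ΔQ = -392, ΔP = 3.0. Midpoints: P̄ = 6.90, Q̄ = 2135.0.
ε = (ΔQ/ΔP)(P̄/Q̄) = (-392/3.0)(6.90/2135.0).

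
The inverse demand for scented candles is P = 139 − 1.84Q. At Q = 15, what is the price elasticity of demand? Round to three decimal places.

-4.036

At Q = 15, P = 139 − 1.84(15) = 111.40.
dP/dQ = −1.84, so dQ/dP = 1/(−1.84) = -0.543.
ε = (dQ/dP)(P/Q) = (-0.543)(111.40/15).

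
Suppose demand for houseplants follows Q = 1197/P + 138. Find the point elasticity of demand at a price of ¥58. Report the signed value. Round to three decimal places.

-0.130

At P = 58, Q = 158.638.
dQ/dP = −1197/P² = -0.356.
ε = (dQ/dP)(P/Q) = (-0.356)(58/158.638).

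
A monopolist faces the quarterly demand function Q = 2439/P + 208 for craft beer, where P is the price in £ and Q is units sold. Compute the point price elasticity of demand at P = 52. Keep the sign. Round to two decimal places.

-0.18

At P = 52, Q = 254.904.
dQ/dP = −2439/P² = -0.902.
ε = (dQ/dP)(P/Q) = (-0.902)(52/254.904).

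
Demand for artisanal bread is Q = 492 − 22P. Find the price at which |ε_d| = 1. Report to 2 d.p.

11.18

For linear demand Q = a − bP, ε = −bP/(a − bP). |ε| = 1 when bP = a − bP, i.e. P = a/(2b).
P = 492/(2·22) = 492/44 = 11.1818.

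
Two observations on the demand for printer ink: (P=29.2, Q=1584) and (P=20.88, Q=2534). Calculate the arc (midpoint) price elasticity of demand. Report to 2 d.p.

-1.39

ΔQ = 2534 − 1584 = 950; ΔP = 20.88 − 29.2 = -8.32.
Midpoints: P̄ = 25.04, Q̄ = 2059.0.
ε = (ΔQ/ΔP)(P̄/Q̄) = (950/-8.32)(25.04/2059.0).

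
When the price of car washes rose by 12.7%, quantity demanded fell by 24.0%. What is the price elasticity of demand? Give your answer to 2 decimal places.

ε = %ΔQ / %ΔP = (-24.0)/(12.7) = -1.890.

-1.89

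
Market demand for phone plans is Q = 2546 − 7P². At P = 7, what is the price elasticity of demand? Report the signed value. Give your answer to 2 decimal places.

-0.31

At P = 7, Q = 2203.
dQ/dP = −14P = -98.
ε = (dQ/dP)(P/Q) = (-98)(7/2203).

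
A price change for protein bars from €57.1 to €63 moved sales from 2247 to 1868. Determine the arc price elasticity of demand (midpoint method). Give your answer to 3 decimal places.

-1.875

ΔQ = 1868 − 2247 = -379; ΔP = 63 − 57.1 = 5.9.
Midpoints: P̄ = 60.05, Q̄ = 2057.5.
ε = (ΔQ/ΔP)(P̄/Q̄) = (-379/5.9)(60.05/2057.5).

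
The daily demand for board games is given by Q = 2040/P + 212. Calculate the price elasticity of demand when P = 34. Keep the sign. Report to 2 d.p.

-0.22

At P = 34, Q = 272.
dQ/dP = −2040/P² = -1.765.
ε = (dQ/dP)(P/Q) = (-1.765)(34/272).
|ε| < 1, so demand is inelastic at this price.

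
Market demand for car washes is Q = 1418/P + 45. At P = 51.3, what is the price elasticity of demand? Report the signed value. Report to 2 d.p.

At P = 51.3, Q = 72.641.
dQ/dP = −1418/P² = -0.539.
ε = (dQ/dP)(P/Q) = (-0.539)(51.3/72.641).
|ε| < 1, so demand is inelastic at this price.

-0.38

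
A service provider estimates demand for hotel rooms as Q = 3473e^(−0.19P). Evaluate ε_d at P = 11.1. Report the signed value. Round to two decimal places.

-2.11

At P = 11.1, Q = 421.481.
dQ/dP = −0.19·3473e^(−0.19P) = −0.19Q = -80.081.
ε = (dQ/dP)(P/Q) = (-80.081)(11.1/421.481).
|ε| > 1, so demand is elastic at this price.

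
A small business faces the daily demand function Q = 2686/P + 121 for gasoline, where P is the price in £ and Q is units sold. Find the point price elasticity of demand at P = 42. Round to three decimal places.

-0.346

At P = 42, Q = 184.952.
dQ/dP = −2686/P² = -1.523.
ε = (dQ/dP)(P/Q) = (-1.523)(42/184.952).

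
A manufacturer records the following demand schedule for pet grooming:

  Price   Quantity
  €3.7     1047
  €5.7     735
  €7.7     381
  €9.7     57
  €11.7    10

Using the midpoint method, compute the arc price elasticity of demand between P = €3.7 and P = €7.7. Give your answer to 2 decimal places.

At P = 3.7, Q = 1047; at P = 7.7, Q = 381.
ΔQ = -666, ΔP = 4.0. Midpoints: P̄ = 5.70, Q̄ = 714.0.
ε = (ΔQ/ΔP)(P̄/Q̄) = (-666/4.0)(5.70/714.0).

-1.33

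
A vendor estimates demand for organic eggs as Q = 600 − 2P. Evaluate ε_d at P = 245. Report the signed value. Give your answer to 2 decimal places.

-4.45

At P = 245, Q = 110.
dQ/dP = −2.
ε = (dQ/dP)(P/Q) = (-2)(245/110).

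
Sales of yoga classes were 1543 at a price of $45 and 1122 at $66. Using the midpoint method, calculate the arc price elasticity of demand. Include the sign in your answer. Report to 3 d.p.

-0.835

ΔQ = 1122 − 1543 = -421; ΔP = 66 − 45 = 21.
Midpoints: P̄ = 55.50, Q̄ = 1332.5.
ε = (ΔQ/ΔP)(P̄/Q̄) = (-421/21)(55.50/1332.5).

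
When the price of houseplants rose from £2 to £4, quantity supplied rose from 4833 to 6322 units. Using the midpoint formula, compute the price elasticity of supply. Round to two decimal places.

ΔQ = 6322 − 4833 = 1489; ΔP = 4 − 2 = 2.
Midpoints: P̄ = 3.00, Q̄ = 5577.5.
ε_s = (ΔQ/ΔP)(P̄/Q̄) = (1489/2)(3.00/5577.5).

0.40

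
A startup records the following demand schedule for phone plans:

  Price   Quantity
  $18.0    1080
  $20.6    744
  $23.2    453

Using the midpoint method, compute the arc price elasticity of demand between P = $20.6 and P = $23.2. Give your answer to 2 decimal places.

-4.10

At P = 20.6, Q = 744; at P = 23.2, Q = 453.
ΔQ = -291, ΔP = 2.6. Midpoints: P̄ = 21.90, Q̄ = 598.5.
ε = (ΔQ/ΔP)(P̄/Q̄) = (-291/2.6)(21.90/598.5).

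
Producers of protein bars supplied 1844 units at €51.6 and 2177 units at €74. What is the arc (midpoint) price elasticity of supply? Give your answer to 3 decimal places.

ΔQ = 2177 − 1844 = 333; ΔP = 74 − 51.6 = 22.4.
Midpoints: P̄ = 62.80, Q̄ = 2010.5.
ε_s = (ΔQ/ΔP)(P̄/Q̄) = (333/22.4)(62.80/2010.5).

0.464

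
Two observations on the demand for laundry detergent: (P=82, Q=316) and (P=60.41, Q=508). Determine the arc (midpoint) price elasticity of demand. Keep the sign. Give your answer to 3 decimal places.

-1.537

ΔQ = 508 − 316 = 192; ΔP = 60.41 − 82 = -21.59.
Midpoints: P̄ = 71.20, Q̄ = 412.0.
ε = (ΔQ/ΔP)(P̄/Q̄) = (192/-21.59)(71.20/412.0).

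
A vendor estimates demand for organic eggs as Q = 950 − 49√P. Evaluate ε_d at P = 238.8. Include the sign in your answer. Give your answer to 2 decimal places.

At P = 238.8, Q = 192.795.
dQ/dP = −49/(2√P) = -1.585.
ε = (dQ/dP)(P/Q) = (-1.585)(238.8/192.795).

-1.96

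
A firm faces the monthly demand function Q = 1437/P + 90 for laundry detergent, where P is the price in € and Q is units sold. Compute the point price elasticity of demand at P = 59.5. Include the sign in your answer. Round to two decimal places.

At P = 59.5, Q = 114.151.
dQ/dP = −1437/P² = -0.406.
ε = (dQ/dP)(P/Q) = (-0.406)(59.5/114.151).
|ε| < 1, so demand is inelastic at this price.

-0.21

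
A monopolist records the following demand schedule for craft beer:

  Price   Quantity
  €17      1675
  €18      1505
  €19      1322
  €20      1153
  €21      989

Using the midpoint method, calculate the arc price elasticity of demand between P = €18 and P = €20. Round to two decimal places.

-2.52

At P = 18, Q = 1505; at P = 20, Q = 1153.
ΔQ = -352, ΔP = 2. Midpoints: P̄ = 19.00, Q̄ = 1329.0.
ε = (ΔQ/ΔP)(P̄/Q̄) = (-352/2)(19.00/1329.0).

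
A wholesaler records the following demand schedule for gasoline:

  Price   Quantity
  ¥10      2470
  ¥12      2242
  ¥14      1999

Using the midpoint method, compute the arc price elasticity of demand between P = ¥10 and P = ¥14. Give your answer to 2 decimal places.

At P = 10, Q = 2470; at P = 14, Q = 1999.
ΔQ = -471, ΔP = 4. Midpoints: P̄ = 12.00, Q̄ = 2234.5.
ε = (ΔQ/ΔP)(P̄/Q̄) = (-471/4)(12.00/2234.5).

-0.63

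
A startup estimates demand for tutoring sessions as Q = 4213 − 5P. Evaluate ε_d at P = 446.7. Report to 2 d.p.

At P = 446.7, Q = 1979.500.
dQ/dP = −5.
ε = (dQ/dP)(P/Q) = (-5)(446.7/1979.500).

-1.13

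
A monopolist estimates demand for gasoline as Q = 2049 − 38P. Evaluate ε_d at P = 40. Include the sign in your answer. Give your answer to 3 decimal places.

At P = 40, Q = 529.
dQ/dP = −38.
ε = (dQ/dP)(P/Q) = (-38)(40/529).

-2.873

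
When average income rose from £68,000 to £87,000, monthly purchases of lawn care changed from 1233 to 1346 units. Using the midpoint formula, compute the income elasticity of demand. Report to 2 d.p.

0.36

ΔQ = 113, ΔI = 19000. Midpoints: Ī = 77,500, Q̄ = 1289.5.
ε_I = (ΔQ/ΔI)(Ī/Q̄) = (113/19000)(77500/1289.5).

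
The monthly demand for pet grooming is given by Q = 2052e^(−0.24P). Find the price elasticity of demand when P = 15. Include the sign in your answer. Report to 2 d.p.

-3.60

At P = 15, Q = 56.068.
dQ/dP = −0.24·2052e^(−0.24P) = −0.24Q = -13.456.
ε = (dQ/dP)(P/Q) = (-13.456)(15/56.068).
|ε| > 1, so demand is elastic at this price.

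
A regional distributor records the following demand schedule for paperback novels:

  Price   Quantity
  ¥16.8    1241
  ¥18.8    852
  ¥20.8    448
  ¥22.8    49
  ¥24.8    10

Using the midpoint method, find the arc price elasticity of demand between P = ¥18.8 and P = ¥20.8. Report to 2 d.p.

-6.15

At P = 18.8, Q = 852; at P = 20.8, Q = 448.
ΔQ = -404, ΔP = 2.0. Midpoints: P̄ = 19.80, Q̄ = 650.0.
ε = (ΔQ/ΔP)(P̄/Q̄) = (-404/2.0)(19.80/650.0).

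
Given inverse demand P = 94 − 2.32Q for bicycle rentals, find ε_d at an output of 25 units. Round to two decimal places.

-0.62

At Q = 25, P = 94 − 2.32(25) = 36.00.
dP/dQ = −2.32, so dQ/dP = 1/(−2.32) = -0.431.
ε = (dQ/dP)(P/Q) = (-0.431)(36.00/25).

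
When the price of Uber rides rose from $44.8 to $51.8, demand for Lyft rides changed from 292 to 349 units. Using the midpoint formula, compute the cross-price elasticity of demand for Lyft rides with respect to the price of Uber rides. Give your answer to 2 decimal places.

1.23

ΔQ_x = 349 − 292 = 57; ΔP_y = 51.8 − 44.8 = 7.
Midpoints: P̄_y = 48.30, Q̄_x = 320.5.
ε_xy = (ΔQ_x/ΔP_y)(P̄_y/Q̄_x) = (57/7)(48.30/320.5).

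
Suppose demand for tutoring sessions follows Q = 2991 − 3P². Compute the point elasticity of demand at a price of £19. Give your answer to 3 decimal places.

-1.135

At P = 19, Q = 1908.
dQ/dP = −6P = -114.
ε = (dQ/dP)(P/Q) = (-114)(19/1908).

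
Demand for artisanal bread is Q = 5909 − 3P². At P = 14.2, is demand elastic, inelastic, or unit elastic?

inelastic

Q = 5304.080, dQ/dP = -85.200.
ε = (dQ/dP)(P/Q) ≈ -0.228.
|ε| = 0.23 < 1.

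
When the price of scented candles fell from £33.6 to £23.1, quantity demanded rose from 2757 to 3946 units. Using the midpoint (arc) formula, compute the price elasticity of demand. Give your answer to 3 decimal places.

ΔQ = 3946 − 2757 = 1189; ΔP = 23.1 − 33.6 = -10.5.
Midpoints: P̄ = 28.35, Q̄ = 3351.5.
ε = (ΔQ/ΔP)(P̄/Q̄) = (1189/-10.5)(28.35/3351.5).

-0.958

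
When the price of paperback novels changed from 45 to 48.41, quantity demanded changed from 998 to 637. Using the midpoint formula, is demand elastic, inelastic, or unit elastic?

Arc ε ≈ -6.048.
|ε| = 6.05 > 1.

elastic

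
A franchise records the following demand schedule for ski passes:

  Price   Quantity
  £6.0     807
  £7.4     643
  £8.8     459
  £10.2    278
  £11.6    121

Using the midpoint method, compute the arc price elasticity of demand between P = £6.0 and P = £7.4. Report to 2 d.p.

At P = 6.0, Q = 807; at P = 7.4, Q = 643.
ΔQ = -164, ΔP = 1.4. Midpoints: P̄ = 6.70, Q̄ = 725.0.
ε = (ΔQ/ΔP)(P̄/Q̄) = (-164/1.4)(6.70/725.0).

-1.08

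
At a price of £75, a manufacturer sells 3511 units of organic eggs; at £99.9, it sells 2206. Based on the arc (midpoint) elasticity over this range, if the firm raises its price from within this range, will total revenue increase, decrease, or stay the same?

decrease

Arc ε = (-1305/24.9)(87.45/2858.5) ≈ -1.603.
|ε| = 1.60 > 1, so demand is elastic. A price rise therefore reduces total revenue.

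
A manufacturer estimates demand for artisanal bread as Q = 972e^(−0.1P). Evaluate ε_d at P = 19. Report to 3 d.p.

-1.900

At P = 19, Q = 145.381.
dQ/dP = −0.1·972e^(−0.1P) = −0.1Q = -14.538.
ε = (dQ/dP)(P/Q) = (-14.538)(19/145.381).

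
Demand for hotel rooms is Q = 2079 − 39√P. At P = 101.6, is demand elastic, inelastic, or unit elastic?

Q = 1685.892, dQ/dP = -1.935.
ε = (dQ/dP)(P/Q) ≈ -0.117.
|ε| = 0.12 < 1.

inelastic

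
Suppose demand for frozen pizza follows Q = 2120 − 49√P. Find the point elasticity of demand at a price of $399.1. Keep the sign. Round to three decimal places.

-0.429

At P = 399.1, Q = 1141.103.
dQ/dP = −49/(2√P) = -1.226.
ε = (dQ/dP)(P/Q) = (-1.226)(399.1/1141.103).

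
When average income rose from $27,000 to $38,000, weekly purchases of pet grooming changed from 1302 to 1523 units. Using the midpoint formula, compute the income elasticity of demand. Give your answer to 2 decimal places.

ΔQ = 221, ΔI = 11000. Midpoints: Ī = 32,500, Q̄ = 1412.5.
ε_I = (ΔQ/ΔI)(Ī/Q̄) = (221/11000)(32500/1412.5).
ε_I > 0, so the good is normal.

0.46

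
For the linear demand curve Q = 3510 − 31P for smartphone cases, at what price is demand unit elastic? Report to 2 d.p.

For linear demand Q = a − bP, ε = −bP/(a − bP). |ε| = 1 when bP = a − bP, i.e. P = a/(2b).
P = 3510/(2·31) = 3510/62 = 56.6129.

56.61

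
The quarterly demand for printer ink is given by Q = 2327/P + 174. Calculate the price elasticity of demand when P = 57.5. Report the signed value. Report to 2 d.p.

-0.19

At P = 57.5, Q = 214.470.
dQ/dP = −2327/P² = -0.704.
ε = (dQ/dP)(P/Q) = (-0.704)(57.5/214.470).
|ε| < 1, so demand is inelastic at this price.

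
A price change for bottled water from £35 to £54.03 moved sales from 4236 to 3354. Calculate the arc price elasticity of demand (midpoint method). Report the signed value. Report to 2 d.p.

ΔQ = 3354 − 4236 = -882; ΔP = 54.03 − 35 = 19.03.
Midpoints: P̄ = 44.52, Q̄ = 3795.0.
ε = (ΔQ/ΔP)(P̄/Q̄) = (-882/19.03)(44.52/3795.0).

-0.54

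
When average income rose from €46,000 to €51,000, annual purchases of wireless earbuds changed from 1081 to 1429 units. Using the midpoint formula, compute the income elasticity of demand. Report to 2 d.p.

2.69

ΔQ = 348, ΔI = 5000. Midpoints: Ī = 48,500, Q̄ = 1255.0.
ε_I = (ΔQ/ΔI)(Ī/Q̄) = (348/5000)(48500/1255.0).
ε_I > 0, so the good is normal.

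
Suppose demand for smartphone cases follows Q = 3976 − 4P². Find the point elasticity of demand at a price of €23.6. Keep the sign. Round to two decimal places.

At P = 23.6, Q = 1748.160.
dQ/dP = −8P = -188.800.
ε = (dQ/dP)(P/Q) = (-188.800)(23.6/1748.160).

-2.55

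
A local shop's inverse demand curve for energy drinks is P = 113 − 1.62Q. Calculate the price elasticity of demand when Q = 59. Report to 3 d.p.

At Q = 59, P = 113 − 1.62(59) = 17.42.
dP/dQ = −1.62, so dQ/dP = 1/(−1.62) = -0.617.
ε = (dQ/dP)(P/Q) = (-0.617)(17.42/59).

-0.182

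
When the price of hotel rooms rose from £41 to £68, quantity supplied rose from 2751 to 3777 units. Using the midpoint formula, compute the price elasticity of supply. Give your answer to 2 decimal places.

ΔQ = 3777 − 2751 = 1026; ΔP = 68 − 41 = 27.
Midpoints: P̄ = 54.50, Q̄ = 3264.0.
ε_s = (ΔQ/ΔP)(P̄/Q̄) = (1026/27)(54.50/3264.0).

0.63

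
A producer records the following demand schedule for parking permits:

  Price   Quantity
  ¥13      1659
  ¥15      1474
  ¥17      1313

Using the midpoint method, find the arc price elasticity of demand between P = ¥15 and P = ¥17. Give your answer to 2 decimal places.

-0.92

At P = 15, Q = 1474; at P = 17, Q = 1313.
ΔQ = -161, ΔP = 2. Midpoints: P̄ = 16.00, Q̄ = 1393.5.
ε = (ΔQ/ΔP)(P̄/Q̄) = (-161/2)(16.00/1393.5).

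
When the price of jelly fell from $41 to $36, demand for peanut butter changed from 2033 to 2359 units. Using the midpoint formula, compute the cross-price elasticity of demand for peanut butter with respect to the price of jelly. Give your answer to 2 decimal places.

ΔQ_x = 2359 − 2033 = 326; ΔP_y = 36 − 41 = -5.
Midpoints: P̄_y = 38.50, Q̄_x = 2196.0.
ε_xy = (ΔQ_x/ΔP_y)(P̄_y/Q̄_x) = (326/-5)(38.50/2196.0).

-1.14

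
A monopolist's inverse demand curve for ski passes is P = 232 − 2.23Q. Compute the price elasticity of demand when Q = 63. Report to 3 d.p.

-0.651

At Q = 63, P = 232 − 2.23(63) = 91.51.
dP/dQ = −2.23, so dQ/dP = 1/(−2.23) = -0.448.
ε = (dQ/dP)(P/Q) = (-0.448)(91.51/63).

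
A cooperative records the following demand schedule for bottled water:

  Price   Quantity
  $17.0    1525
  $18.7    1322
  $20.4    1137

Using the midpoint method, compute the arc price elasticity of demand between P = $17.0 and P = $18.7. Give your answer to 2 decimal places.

At P = 17.0, Q = 1525; at P = 18.7, Q = 1322.
ΔQ = -203, ΔP = 1.7. Midpoints: P̄ = 17.85, Q̄ = 1423.5.
ε = (ΔQ/ΔP)(P̄/Q̄) = (-203/1.7)(17.85/1423.5).

-1.50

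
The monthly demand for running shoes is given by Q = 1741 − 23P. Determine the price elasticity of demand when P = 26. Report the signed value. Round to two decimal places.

At P = 26, Q = 1143.
dQ/dP = −23.
ε = (dQ/dP)(P/Q) = (-23)(26/1143).
|ε| < 1, so demand is inelastic at this price.

-0.52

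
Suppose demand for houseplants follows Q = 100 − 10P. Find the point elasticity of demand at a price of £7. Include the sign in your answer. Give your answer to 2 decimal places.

-2.33

At P = 7, Q = 30.
dQ/dP = −10.
ε = (dQ/dP)(P/Q) = (-10)(7/30).
|ε| > 1, so demand is elastic at this price.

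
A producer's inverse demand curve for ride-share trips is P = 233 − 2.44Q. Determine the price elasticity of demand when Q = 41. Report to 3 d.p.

-1.329

At Q = 41, P = 233 − 2.44(41) = 132.96.
dP/dQ = −2.44, so dQ/dP = 1/(−2.44) = -0.410.
ε = (dQ/dP)(P/Q) = (-0.410)(132.96/41).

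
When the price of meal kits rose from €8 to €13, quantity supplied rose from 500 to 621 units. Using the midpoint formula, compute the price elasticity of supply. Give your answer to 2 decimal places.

0.45

ΔQ = 621 − 500 = 121; ΔP = 13 − 8 = 5.
Midpoints: P̄ = 10.50, Q̄ = 560.5.
ε_s = (ΔQ/ΔP)(P̄/Q̄) = (121/5)(10.50/560.5).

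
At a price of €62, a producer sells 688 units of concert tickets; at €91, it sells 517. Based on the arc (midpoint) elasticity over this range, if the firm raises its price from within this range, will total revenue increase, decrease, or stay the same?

Arc ε = (-171/29)(76.50/602.5) ≈ -0.749.
|ε| = 0.75 < 1, so demand is inelastic. A price rise therefore raises total revenue.

increase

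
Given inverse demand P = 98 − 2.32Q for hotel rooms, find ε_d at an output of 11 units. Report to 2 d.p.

At Q = 11, P = 98 − 2.32(11) = 72.48.
dP/dQ = −2.32, so dQ/dP = 1/(−2.32) = -0.431.
ε = (dQ/dP)(P/Q) = (-0.431)(72.48/11).

-2.84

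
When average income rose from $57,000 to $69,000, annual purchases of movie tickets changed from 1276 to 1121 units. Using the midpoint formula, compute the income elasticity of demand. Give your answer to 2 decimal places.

-0.68

ΔQ = -155, ΔI = 12000. Midpoints: Ī = 63,000, Q̄ = 1198.5.
ε_I = (ΔQ/ΔI)(Ī/Q̄) = (-155/12000)(63000/1198.5).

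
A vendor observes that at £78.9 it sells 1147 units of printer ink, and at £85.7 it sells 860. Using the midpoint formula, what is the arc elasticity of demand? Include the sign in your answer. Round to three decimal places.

ΔQ = 860 − 1147 = -287; ΔP = 85.7 − 78.9 = 6.8.
Midpoints: P̄ = 82.30, Q̄ = 1003.5.
ε = (ΔQ/ΔP)(P̄/Q̄) = (-287/6.8)(82.30/1003.5).

-3.461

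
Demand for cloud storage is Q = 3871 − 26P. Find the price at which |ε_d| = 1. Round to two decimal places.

For linear demand Q = a − bP, ε = −bP/(a − bP). |ε| = 1 when bP = a − bP, i.e. P = a/(2b).
P = 3871/(2·26) = 3871/52 = 74.4423.

74.44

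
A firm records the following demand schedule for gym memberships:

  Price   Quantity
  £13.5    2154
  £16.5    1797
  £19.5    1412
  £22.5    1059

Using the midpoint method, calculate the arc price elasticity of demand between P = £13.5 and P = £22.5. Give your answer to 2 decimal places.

At P = 13.5, Q = 2154; at P = 22.5, Q = 1059.
ΔQ = -1095, ΔP = 9.0. Midpoints: P̄ = 18.00, Q̄ = 1606.5.
ε = (ΔQ/ΔP)(P̄/Q̄) = (-1095/9.0)(18.00/1606.5).

-1.36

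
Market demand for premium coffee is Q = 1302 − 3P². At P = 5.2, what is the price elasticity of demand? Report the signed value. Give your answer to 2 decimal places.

-0.13

At P = 5.2, Q = 1220.880.
dQ/dP = −6P = -31.200.
ε = (dQ/dP)(P/Q) = (-31.200)(5.2/1220.880).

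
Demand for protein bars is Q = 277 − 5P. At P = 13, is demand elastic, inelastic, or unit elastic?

inelastic

Q = 212, dQ/dP = -5.
ε = (dQ/dP)(P/Q) ≈ -0.307.
|ε| = 0.31 < 1.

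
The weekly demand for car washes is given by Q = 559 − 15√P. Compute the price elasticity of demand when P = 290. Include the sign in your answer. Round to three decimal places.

-0.421

At P = 290, Q = 303.559.
dQ/dP = −15/(2√P) = -0.440.
ε = (dQ/dP)(P/Q) = (-0.440)(290/303.559).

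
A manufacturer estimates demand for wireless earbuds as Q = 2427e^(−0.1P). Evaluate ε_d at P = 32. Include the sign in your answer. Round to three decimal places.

-3.200

At P = 32, Q = 98.930.
dQ/dP = −0.1·2427e^(−0.1P) = −0.1Q = -9.893.
ε = (dQ/dP)(P/Q) = (-9.893)(32/98.930).
|ε| > 1, so demand is elastic at this price.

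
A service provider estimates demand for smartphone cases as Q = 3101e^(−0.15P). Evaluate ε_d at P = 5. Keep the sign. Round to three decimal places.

At P = 5, Q = 1464.809.
dQ/dP = −0.15·3101e^(−0.15P) = −0.15Q = -219.721.
ε = (dQ/dP)(P/Q) = (-219.721)(5/1464.809).

-0.750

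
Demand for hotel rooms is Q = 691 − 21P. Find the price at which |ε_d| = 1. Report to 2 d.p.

For linear demand Q = a − bP, ε = −bP/(a − bP). |ε| = 1 when bP = a − bP, i.e. P = a/(2b).
P = 691/(2·21) = 691/42 = 16.4524.

16.45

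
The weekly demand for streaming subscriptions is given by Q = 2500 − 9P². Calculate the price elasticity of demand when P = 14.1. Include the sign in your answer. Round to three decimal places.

At P = 14.1, Q = 710.710.
dQ/dP = −18P = -253.800.
ε = (dQ/dP)(P/Q) = (-253.800)(14.1/710.710).
|ε| > 1, so demand is elastic at this price.

-5.035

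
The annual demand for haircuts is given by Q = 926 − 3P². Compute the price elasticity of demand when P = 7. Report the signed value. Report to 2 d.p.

At P = 7, Q = 779.
dQ/dP = −6P = -42.
ε = (dQ/dP)(P/Q) = (-42)(7/779).
|ε| < 1, so demand is inelastic at this price.

-0.38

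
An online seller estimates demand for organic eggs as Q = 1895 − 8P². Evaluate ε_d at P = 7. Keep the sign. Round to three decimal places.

At P = 7, Q = 1503.
dQ/dP = −16P = -112.
ε = (dQ/dP)(P/Q) = (-112)(7/1503).
|ε| < 1, so demand is inelastic at this price.

-0.522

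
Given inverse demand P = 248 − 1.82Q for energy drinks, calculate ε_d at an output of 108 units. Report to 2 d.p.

At Q = 108, P = 248 − 1.82(108) = 51.44.
dP/dQ = −1.82, so dQ/dP = 1/(−1.82) = -0.549.
ε = (dQ/dP)(P/Q) = (-0.549)(51.44/108).

-0.26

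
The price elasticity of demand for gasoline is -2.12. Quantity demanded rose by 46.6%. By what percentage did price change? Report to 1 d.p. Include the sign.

%ΔP ≈ %ΔQ / ε = (46.6%)/(-2.12) = -21.98%.

-22.0%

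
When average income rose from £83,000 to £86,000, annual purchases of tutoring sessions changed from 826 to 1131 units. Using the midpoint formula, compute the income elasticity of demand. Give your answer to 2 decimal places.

8.78

ΔQ = 305, ΔI = 3000. Midpoints: Ī = 84,500, Q̄ = 978.5.
ε_I = (ΔQ/ΔI)(Ī/Q̄) = (305/3000)(84500/978.5).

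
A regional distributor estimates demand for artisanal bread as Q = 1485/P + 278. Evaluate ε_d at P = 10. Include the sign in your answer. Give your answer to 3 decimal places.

At P = 10, Q = 426.500.
dQ/dP = −1485/P² = -14.850.
ε = (dQ/dP)(P/Q) = (-14.850)(10/426.500).
|ε| < 1, so demand is inelastic at this price.

-0.348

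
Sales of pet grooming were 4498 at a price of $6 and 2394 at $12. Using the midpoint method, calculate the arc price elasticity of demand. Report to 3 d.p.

-0.916

ΔQ = 2394 − 4498 = -2104; ΔP = 12 − 6 = 6.
Midpoints: P̄ = 9.00, Q̄ = 3446.0.
ε = (ΔQ/ΔP)(P̄/Q̄) = (-2104/6)(9.00/3446.0).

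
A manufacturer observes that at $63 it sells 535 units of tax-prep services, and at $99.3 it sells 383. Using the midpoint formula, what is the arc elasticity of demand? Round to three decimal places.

-0.740

ΔQ = 383 − 535 = -152; ΔP = 99.3 − 63 = 36.3.
Midpoints: P̄ = 81.15, Q̄ = 459.0.
ε = (ΔQ/ΔP)(P̄/Q̄) = (-152/36.3)(81.15/459.0).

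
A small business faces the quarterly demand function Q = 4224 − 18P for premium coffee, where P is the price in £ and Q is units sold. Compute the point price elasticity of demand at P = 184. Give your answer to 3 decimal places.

At P = 184, Q = 912.
dQ/dP = −18.
ε = (dQ/dP)(P/Q) = (-18)(184/912).
|ε| > 1, so demand is elastic at this price.

-3.632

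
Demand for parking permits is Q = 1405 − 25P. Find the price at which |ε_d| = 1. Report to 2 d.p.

For linear demand Q = a − bP, ε = −bP/(a − bP). |ε| = 1 when bP = a − bP, i.e. P = a/(2b).
P = 1405/(2·25) = 1405/50 = 28.1000.

28.10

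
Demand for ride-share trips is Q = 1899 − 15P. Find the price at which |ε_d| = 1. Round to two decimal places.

63.30

For linear demand Q = a − bP, ε = −bP/(a − bP). |ε| = 1 when bP = a − bP, i.e. P = a/(2b).
P = 1899/(2·15) = 1899/30 = 63.3000.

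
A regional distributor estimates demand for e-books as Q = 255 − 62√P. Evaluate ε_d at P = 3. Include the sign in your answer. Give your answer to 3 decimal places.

At P = 3, Q = 147.613.
dQ/dP = −62/(2√P) = -17.898.
ε = (dQ/dP)(P/Q) = (-17.898)(3/147.613).
|ε| < 1, so demand is inelastic at this price.

-0.364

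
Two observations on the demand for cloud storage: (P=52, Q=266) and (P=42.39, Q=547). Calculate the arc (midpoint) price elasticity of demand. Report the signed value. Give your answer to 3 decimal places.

ΔQ = 547 − 266 = 281; ΔP = 42.39 − 52 = -9.61.
Midpoints: P̄ = 47.20, Q̄ = 406.5.
ε = (ΔQ/ΔP)(P̄/Q̄) = (281/-9.61)(47.20/406.5).

-3.395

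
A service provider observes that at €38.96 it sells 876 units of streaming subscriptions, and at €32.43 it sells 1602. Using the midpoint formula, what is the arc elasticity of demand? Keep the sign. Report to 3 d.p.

-3.203

ΔQ = 1602 − 876 = 726; ΔP = 32.43 − 38.96 = -6.53.
Midpoints: P̄ = 35.70, Q̄ = 1239.0.
ε = (ΔQ/ΔP)(P̄/Q̄) = (726/-6.53)(35.70/1239.0).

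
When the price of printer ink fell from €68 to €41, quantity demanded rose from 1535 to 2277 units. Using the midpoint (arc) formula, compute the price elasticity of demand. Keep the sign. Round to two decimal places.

ΔQ = 2277 − 1535 = 742; ΔP = 41 − 68 = -27.
Midpoints: P̄ = 54.50, Q̄ = 1906.0.
ε = (ΔQ/ΔP)(P̄/Q̄) = (742/-27)(54.50/1906.0).

-0.79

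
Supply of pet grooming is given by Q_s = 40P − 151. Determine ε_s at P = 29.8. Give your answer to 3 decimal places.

At P = 29.8, Q_s = 1041.
dQ_s/dP = 40.
ε_s = (dQ_s/dP)(P/Q_s) = (40)(29.8/1041).

1.145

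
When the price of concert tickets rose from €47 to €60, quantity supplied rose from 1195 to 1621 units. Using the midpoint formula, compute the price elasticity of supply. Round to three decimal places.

ΔQ = 1621 − 1195 = 426; ΔP = 60 − 47 = 13.
Midpoints: P̄ = 53.50, Q̄ = 1408.0.
ε_s = (ΔQ/ΔP)(P̄/Q̄) = (426/13)(53.50/1408.0).

1.245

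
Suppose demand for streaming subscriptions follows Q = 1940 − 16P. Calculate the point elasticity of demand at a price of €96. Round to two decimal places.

At P = 96, Q = 404.
dQ/dP = −16.
ε = (dQ/dP)(P/Q) = (-16)(96/404).
|ε| > 1, so demand is elastic at this price.

-3.80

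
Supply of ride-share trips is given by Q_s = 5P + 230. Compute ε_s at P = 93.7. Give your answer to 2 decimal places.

At P = 93.7, Q_s = 698.50.
dQ_s/dP = 5.
ε_s = (dQ_s/dP)(P/Q_s) = (5)(93.7/698.50).

0.67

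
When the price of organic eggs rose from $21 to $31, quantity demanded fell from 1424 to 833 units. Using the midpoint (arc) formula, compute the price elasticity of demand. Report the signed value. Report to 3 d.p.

-1.362

ΔQ = 833 − 1424 = -591; ΔP = 31 − 21 = 10.
Midpoints: P̄ = 26.00, Q̄ = 1128.5.
ε = (ΔQ/ΔP)(P̄/Q̄) = (-591/10)(26.00/1128.5).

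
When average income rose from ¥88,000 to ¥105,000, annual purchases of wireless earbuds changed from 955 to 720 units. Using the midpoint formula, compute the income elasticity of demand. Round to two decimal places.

-1.59

ΔQ = -235, ΔI = 17000. Midpoints: Ī = 96,500, Q̄ = 837.5.
ε_I = (ΔQ/ΔI)(Ī/Q̄) = (-235/17000)(96500/837.5).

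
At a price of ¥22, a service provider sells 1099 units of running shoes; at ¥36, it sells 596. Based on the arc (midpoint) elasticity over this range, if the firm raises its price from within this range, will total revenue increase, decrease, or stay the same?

decrease

Arc ε = (-503/14)(29.00/847.5) ≈ -1.229.
|ε| = 1.23 > 1, so demand is elastic. A price rise therefore reduces total revenue.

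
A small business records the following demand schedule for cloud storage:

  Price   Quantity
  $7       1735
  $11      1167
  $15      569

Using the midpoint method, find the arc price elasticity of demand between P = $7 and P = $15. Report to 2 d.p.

-1.39

At P = 7, Q = 1735; at P = 15, Q = 569.
ΔQ = -1166, ΔP = 8. Midpoints: P̄ = 11.00, Q̄ = 1152.0.
ε = (ΔQ/ΔP)(P̄/Q̄) = (-1166/8)(11.00/1152.0).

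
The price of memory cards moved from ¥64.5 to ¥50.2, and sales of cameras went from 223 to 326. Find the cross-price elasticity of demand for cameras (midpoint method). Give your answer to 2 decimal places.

ΔQ_x = 326 − 223 = 103; ΔP_y = 50.2 − 64.5 = -14.3.
Midpoints: P̄_y = 57.35, Q̄_x = 274.5.
ε_xy = (ΔQ_x/ΔP_y)(P̄_y/Q̄_x) = (103/-14.3)(57.35/274.5).
ε_xy < 0, so the goods are complements.

-1.50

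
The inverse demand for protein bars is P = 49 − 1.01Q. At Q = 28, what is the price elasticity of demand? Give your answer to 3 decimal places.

At Q = 28, P = 49 − 1.01(28) = 20.72.
dP/dQ = −1.01, so dQ/dP = 1/(−1.01) = -0.990.
ε = (dQ/dP)(P/Q) = (-0.990)(20.72/28).

-0.733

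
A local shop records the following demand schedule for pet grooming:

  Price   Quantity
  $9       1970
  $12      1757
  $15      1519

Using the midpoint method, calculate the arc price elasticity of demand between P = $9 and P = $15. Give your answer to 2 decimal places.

-0.52

At P = 9, Q = 1970; at P = 15, Q = 1519.
ΔQ = -451, ΔP = 6. Midpoints: P̄ = 12.00, Q̄ = 1744.5.
ε = (ΔQ/ΔP)(P̄/Q̄) = (-451/6)(12.00/1744.5).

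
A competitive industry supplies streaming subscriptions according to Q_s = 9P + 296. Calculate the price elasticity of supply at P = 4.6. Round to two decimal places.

0.12

At P = 4.6, Q_s = 337.40.
dQ_s/dP = 9.
ε_s = (dQ_s/dP)(P/Q_s) = (9)(4.6/337.40).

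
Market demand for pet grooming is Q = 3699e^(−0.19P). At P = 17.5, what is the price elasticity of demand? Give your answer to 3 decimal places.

-3.325

At P = 17.5, Q = 133.062.
dQ/dP = −0.19·3699e^(−0.19P) = −0.19Q = -25.282.
ε = (dQ/dP)(P/Q) = (-25.282)(17.5/133.062).
|ε| > 1, so demand is elastic at this price.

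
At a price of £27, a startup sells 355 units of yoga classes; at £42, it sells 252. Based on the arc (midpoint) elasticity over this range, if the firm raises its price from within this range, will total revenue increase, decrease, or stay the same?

Arc ε = (-103/15)(34.50/303.5) ≈ -0.781.
|ε| = 0.78 < 1, so demand is inelastic. A price rise therefore raises total revenue.

increase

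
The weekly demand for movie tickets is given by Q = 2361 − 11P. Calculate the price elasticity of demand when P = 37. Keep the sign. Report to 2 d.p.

-0.21

At P = 37, Q = 1954.
dQ/dP = −11.
ε = (dQ/dP)(P/Q) = (-11)(37/1954).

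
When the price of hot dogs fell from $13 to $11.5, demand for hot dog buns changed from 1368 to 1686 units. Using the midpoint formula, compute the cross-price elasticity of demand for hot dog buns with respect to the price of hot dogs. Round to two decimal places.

-1.70

ΔQ_x = 1686 − 1368 = 318; ΔP_y = 11.5 − 13 = -1.5.
Midpoints: P̄_y = 12.25, Q̄_x = 1527.0.
ε_xy = (ΔQ_x/ΔP_y)(P̄_y/Q̄_x) = (318/-1.5)(12.25/1527.0).
ε_xy < 0, so the goods are complements.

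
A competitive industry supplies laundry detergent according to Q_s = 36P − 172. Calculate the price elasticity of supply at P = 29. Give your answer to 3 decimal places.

1.197

At P = 29, Q_s = 872.
dQ_s/dP = 36.
ε_s = (dQ_s/dP)(P/Q_s) = (36)(29/872).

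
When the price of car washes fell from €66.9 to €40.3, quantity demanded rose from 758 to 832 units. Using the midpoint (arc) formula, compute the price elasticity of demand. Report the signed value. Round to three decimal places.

ΔQ = 832 − 758 = 74; ΔP = 40.3 − 66.9 = -26.6.
Midpoints: P̄ = 53.60, Q̄ = 795.0.
ε = (ΔQ/ΔP)(P̄/Q̄) = (74/-26.6)(53.60/795.0).

-0.188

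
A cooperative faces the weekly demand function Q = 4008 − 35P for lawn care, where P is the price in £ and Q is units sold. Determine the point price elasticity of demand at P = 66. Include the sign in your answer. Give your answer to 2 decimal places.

-1.36

At P = 66, Q = 1698.
dQ/dP = −35.
ε = (dQ/dP)(P/Q) = (-35)(66/1698).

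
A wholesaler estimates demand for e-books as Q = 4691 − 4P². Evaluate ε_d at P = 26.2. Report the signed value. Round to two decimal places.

At P = 26.2, Q = 1945.240.
dQ/dP = −8P = -209.600.
ε = (dQ/dP)(P/Q) = (-209.600)(26.2/1945.240).
|ε| > 1, so demand is elastic at this price.

-2.82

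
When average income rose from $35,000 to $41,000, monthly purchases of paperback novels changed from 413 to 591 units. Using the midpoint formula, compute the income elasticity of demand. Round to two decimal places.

2.25

ΔQ = 178, ΔI = 6000. Midpoints: Ī = 38,000, Q̄ = 502.0.
ε_I = (ΔQ/ΔI)(Ī/Q̄) = (178/6000)(38000/502.0).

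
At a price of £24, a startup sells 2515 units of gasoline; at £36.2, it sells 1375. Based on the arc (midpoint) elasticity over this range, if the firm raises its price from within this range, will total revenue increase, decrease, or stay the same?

decrease

Arc ε = (-1140/12.2)(30.10/1945.0) ≈ -1.446.
|ε| = 1.45 > 1, so demand is elastic. A price rise therefore reduces total revenue.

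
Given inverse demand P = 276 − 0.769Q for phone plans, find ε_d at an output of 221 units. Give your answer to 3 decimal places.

-0.624

At Q = 221, P = 276 − 0.769(221) = 106.05.
dP/dQ = −0.769, so dQ/dP = 1/(−0.769) = -1.300.
ε = (dQ/dP)(P/Q) = (-1.300)(106.05/221).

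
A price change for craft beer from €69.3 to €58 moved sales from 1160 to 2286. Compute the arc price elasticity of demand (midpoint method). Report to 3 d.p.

ΔQ = 2286 − 1160 = 1126; ΔP = 58 − 69.3 = -11.3.
Midpoints: P̄ = 63.65, Q̄ = 1723.0.
ε = (ΔQ/ΔP)(P̄/Q̄) = (1126/-11.3)(63.65/1723.0).

-3.681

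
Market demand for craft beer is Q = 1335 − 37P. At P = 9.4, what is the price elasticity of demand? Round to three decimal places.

-0.352

At P = 9.4, Q = 987.200.
dQ/dP = −37.
ε = (dQ/dP)(P/Q) = (-37)(9.4/987.200).
|ε| < 1, so demand is inelastic at this price.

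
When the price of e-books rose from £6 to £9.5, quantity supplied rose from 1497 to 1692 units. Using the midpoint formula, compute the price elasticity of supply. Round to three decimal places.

ΔQ = 1692 − 1497 = 195; ΔP = 9.5 − 6 = 3.5.
Midpoints: P̄ = 7.75, Q̄ = 1594.5.
ε_s = (ΔQ/ΔP)(P̄/Q̄) = (195/3.5)(7.75/1594.5).

0.271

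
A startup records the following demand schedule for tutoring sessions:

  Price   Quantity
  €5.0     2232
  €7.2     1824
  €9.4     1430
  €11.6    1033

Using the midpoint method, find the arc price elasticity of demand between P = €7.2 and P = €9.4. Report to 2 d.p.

-0.91

At P = 7.2, Q = 1824; at P = 9.4, Q = 1430.
ΔQ = -394, ΔP = 2.2. Midpoints: P̄ = 8.30, Q̄ = 1627.0.
ε = (ΔQ/ΔP)(P̄/Q̄) = (-394/2.2)(8.30/1627.0).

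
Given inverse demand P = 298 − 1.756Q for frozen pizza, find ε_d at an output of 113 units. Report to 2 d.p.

-0.50

At Q = 113, P = 298 − 1.756(113) = 99.57.
dP/dQ = −1.756, so dQ/dP = 1/(−1.756) = -0.569.
ε = (dQ/dP)(P/Q) = (-0.569)(99.57/113).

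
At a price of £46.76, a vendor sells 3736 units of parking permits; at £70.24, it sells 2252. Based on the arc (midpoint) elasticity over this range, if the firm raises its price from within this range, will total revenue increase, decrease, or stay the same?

decrease

Arc ε = (-1484/23.48)(58.50/2994.0) ≈ -1.235.
|ε| = 1.23 > 1, so demand is elastic. A price rise therefore reduces total revenue.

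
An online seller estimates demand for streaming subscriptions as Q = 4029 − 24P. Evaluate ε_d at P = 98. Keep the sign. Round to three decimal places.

At P = 98, Q = 1677.
dQ/dP = −24.
ε = (dQ/dP)(P/Q) = (-24)(98/1677).

-1.403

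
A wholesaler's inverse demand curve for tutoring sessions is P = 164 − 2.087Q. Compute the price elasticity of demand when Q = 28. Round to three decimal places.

-1.806

At Q = 28, P = 164 − 2.087(28) = 105.56.
dP/dQ = −2.087, so dQ/dP = 1/(−2.087) = -0.479.
ε = (dQ/dP)(P/Q) = (-0.479)(105.56/28).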